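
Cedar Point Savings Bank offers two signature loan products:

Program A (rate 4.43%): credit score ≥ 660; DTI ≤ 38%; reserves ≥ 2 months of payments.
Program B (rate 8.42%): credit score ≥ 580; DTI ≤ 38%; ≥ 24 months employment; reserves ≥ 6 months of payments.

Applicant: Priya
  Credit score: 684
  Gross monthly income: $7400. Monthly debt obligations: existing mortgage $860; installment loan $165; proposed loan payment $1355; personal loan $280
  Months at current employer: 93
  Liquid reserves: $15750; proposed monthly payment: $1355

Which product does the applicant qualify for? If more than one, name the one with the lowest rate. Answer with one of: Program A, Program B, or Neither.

Total debts = (860 + 165 + 1,355 + 280) = 2,660; DTI = 2,660/7,400 = 35.9%.
Reserves = 15,750/1,355 = 11.6 months.
Program A: score 684 ≥ 660; DTI 35.9% ≤ 38%; reserves 11.6 ≥ 2 mo → qualifies.
Program B: score 684 ≥ 580; DTI 35.9% ≤ 38%; employment 93 ≥ 24 mo; reserves 11.6 ≥ 6 mo → qualifies.
Qualifying: Program A, Program B. Lowest rate is 4.43% → Program A.

Program A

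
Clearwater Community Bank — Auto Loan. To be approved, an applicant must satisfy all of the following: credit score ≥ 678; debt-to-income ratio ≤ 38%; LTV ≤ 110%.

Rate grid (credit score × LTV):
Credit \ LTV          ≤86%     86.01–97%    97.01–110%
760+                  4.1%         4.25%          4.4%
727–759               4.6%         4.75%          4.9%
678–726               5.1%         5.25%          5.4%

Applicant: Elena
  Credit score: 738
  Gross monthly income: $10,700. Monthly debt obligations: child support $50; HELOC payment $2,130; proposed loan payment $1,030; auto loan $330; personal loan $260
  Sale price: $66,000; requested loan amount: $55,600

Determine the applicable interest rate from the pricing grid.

4.6%

Credit score 738 ≥ 678; Total monthly debts = (50 + 2,130 + 1,030 + 330 + 260) = 3,800. DTI = 3,800/10,700 = 35.5% ≤ 38%
LTV = 55,600/66,000 = 84.2% ≤ 110%
Score 738 is in the 727–759 band; LTV 84.2% is in the ≤86% band → 4.6%.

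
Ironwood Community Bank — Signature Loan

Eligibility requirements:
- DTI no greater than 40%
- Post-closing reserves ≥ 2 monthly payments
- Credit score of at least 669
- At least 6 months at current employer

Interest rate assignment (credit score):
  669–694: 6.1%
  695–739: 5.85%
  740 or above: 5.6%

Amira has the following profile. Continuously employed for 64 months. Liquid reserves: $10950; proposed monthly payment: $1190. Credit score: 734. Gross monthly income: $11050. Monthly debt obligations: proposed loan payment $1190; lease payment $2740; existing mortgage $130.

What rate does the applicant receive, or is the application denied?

Approved at 5.85%

Credit score 734 ≥ 669 (meets minimum)
Liquid reserves cover 10,950/1,190 = 9.2 months — ≥ 2 required
Total monthly debts = (1,190 + 2,740 + 130) = 4,060. Debt-to-income = 4,060/11,050 = 36.7% — meets 40% limit
Employment 64 ≥ 6 months
All requirements met. Score 734 falls in the 695–739 tier → 5.85%.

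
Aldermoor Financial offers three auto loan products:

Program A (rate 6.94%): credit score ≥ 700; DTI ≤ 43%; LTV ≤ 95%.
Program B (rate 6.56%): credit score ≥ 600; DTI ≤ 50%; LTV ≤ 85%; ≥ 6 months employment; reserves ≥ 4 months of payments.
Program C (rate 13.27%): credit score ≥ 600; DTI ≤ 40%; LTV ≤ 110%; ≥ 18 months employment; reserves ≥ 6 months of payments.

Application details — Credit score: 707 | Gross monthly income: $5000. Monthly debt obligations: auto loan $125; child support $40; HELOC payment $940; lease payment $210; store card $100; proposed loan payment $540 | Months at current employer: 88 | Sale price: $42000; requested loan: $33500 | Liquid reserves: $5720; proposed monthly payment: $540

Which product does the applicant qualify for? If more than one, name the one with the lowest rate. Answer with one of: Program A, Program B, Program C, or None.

Total debts = (125 + 40 + 940 + 210 + 100 + 540) = 1,955; DTI = 1,955/5,000 = 39.1%.
LTV = 33,500/42,000 = 79.8%.
Reserves = 5,720/540 = 10.6 months.
Program A: score 707 ≥ 700; DTI 39.1% ≤ 43%; LTV 79.8% ≤ 95% → qualifies.
Program B: score 707 ≥ 600; DTI 39.1% ≤ 50%; LTV 79.8% ≤ 85%; employment 88 ≥ 6 mo; reserves 10.6 ≥ 4 mo → qualifies.
Program C: score 707 ≥ 600; DTI 39.1% ≤ 40%; LTV 79.8% ≤ 110%; employment 88 ≥ 18 mo; reserves 10.6 ≥ 6 mo → qualifies.
Qualifying: Program A, Program B, Program C. Lowest rate is 6.56% → Program B.

Program B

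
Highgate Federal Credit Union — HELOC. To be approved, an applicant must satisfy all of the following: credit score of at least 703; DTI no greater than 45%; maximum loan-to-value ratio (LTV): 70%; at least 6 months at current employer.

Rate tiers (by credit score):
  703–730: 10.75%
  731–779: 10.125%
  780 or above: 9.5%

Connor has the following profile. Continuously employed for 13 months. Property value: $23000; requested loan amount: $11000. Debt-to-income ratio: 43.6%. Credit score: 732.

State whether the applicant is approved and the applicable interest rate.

Credit score 732 ≥ 703 (meets minimum)
LTV = 11,000/23,000 = 47.8% ≤ 70%
Employment 13 ≥ 6 months
DTI 43.6% is within the 45% limit
All requirements met. Score 732 falls in the 731–779 tier → 10.125%.

Approved at 10.125%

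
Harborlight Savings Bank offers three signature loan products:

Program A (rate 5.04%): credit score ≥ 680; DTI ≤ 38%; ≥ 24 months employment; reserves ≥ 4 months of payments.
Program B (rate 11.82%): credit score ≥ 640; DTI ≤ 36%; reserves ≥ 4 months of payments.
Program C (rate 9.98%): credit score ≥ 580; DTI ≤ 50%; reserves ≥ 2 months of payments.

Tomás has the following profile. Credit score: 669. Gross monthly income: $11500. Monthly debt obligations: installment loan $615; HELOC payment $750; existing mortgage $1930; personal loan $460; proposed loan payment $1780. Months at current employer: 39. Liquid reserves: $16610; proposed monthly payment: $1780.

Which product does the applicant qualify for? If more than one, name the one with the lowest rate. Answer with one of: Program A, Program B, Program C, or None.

Program C

Total debts = (615 + 750 + 1,930 + 460 + 1,780) = 5,535; DTI = 5,535/11,500 = 48.1%.
Reserves = 16,610/1,780 = 9.3 months.
Program A: score 669 < 680; DTI 48.1% > 38%; employment 39 ≥ 24 mo; reserves 9.3 ≥ 4 mo → does not qualify.
Program B: score 669 ≥ 640; DTI 48.1% > 36%; reserves 9.3 ≥ 4 mo → does not qualify.
Program C: score 669 ≥ 580; DTI 48.1% ≤ 50%; reserves 9.3 ≥ 2 mo → qualifies.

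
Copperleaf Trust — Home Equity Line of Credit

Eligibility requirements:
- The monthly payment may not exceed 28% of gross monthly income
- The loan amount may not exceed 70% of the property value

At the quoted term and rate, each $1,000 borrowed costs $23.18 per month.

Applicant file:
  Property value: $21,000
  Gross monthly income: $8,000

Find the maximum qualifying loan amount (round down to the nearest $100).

Payment cap: 28% × $8,000 = $2,240/month.
At $23.18 per $1,000, that supports 2,240/23.18 × 1,000 ≈ $96,635 → $96,600.
LTV cap: 70% × $21,000 = $14,700 → $14,700.
Binding constraint: loan-to-value.

$14,700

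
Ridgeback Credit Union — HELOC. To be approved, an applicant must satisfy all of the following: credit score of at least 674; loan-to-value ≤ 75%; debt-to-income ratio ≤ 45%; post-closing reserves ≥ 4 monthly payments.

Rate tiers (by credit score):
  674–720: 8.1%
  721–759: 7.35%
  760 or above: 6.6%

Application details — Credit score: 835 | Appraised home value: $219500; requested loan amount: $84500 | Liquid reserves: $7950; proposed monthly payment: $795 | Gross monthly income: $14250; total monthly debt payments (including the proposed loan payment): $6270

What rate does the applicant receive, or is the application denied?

Credit score 835 ≥ 674 (meets minimum)
Reserves = 7,950/795 = 10.0 months ≥ 4
LTV: 84,500 ÷ 219,500 = 38.5%, within 75% cap
DTI = 6,270/14,250 = 44% ≤ 45%
All requirements met. Score 835 falls in the 760 or above tier → 6.6%.

Approved at 6.6%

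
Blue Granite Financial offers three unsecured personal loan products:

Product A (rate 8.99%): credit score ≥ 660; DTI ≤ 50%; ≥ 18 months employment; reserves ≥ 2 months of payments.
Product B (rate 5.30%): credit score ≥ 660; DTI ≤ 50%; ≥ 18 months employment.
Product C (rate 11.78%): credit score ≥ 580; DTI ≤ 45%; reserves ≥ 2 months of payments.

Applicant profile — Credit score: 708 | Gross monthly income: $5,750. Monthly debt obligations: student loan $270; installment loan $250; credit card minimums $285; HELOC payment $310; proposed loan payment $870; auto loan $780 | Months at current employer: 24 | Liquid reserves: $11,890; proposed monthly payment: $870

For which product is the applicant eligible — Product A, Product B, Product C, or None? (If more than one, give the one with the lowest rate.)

Product B

Total debts = (270 + 250 + 285 + 310 + 870 + 780) = 2,765; DTI = 2,765/5,750 = 48.1%.
Reserves = 11,890/870 = 13.7 months.
Product A: score 708 ≥ 660; DTI 48.1% ≤ 50%; employment 24 ≥ 18 mo; reserves 13.7 ≥ 2 mo → qualifies.
Product B: score 708 ≥ 660; DTI 48.1% ≤ 50%; employment 24 ≥ 18 mo → qualifies.
Product C: score 708 ≥ 580; DTI 48.1% > 45%; reserves 13.7 ≥ 2 mo → does not qualify.
Qualifying: Product A, Product B. Lowest rate is 5.30% → Product B.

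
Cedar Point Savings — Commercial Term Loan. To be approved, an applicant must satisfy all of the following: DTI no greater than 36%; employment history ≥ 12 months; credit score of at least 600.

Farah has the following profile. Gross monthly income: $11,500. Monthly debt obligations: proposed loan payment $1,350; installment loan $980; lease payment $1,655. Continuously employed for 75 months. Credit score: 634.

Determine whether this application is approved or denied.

Approved

Total monthly debts = (1,350 + 980 + 1,655) = 3,985. Debt-to-income = 3,985/11,500 = 34.7% — meets 36% limit
Employment 75 ≥ 12 months
Credit score 634 ≥ 600 (meets)
All criteria satisfied.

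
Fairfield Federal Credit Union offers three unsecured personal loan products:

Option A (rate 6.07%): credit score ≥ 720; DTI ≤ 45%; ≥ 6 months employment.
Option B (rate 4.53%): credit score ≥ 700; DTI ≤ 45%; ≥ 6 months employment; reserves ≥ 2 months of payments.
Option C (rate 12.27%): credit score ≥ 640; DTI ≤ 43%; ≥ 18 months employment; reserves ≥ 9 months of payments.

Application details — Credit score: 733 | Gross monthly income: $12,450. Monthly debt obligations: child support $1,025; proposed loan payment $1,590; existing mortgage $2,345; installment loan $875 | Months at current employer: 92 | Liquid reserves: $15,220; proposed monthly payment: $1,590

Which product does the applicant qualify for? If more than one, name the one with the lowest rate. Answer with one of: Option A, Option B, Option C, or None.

None

Total debts = (1,025 + 1,590 + 2,345 + 875) = 5,835; DTI = 5,835/12,450 = 46.9%.
Reserves = 15,220/1,590 = 9.6 months.
Option A: score 733 ≥ 720; DTI 46.9% > 45%; employment 92 ≥ 6 mo → does not qualify.
Option B: score 733 ≥ 700; DTI 46.9% > 45%; employment 92 ≥ 6 mo; reserves 9.6 ≥ 2 mo → does not qualify.
Option C: score 733 ≥ 640; DTI 46.9% > 43%; employment 92 ≥ 18 mo; reserves 9.6 ≥ 9 mo → does not qualify.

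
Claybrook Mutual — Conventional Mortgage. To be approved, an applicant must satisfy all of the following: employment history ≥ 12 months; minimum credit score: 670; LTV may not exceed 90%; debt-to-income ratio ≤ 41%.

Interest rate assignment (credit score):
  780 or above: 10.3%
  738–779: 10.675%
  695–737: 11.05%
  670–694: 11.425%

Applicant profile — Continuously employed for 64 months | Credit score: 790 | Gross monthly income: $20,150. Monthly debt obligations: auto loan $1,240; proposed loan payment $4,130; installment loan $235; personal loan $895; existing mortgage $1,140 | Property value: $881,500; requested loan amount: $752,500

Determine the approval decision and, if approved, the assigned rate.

Credit score 790 ≥ 670 (meets minimum)
LTV = 752,500/881,500 = 85.4% ≤ 90%
Total monthly debts = (1,240 + 4,130 + 235 + 895 + 1,140) = 7,640. Debt-to-income = 7,640/20,150 = 37.9% — meets 41% limit
Employment 64 ≥ 12 months
All requirements met. Score 790 falls in the 780 or above tier → 10.3%.

Approved at 10.3%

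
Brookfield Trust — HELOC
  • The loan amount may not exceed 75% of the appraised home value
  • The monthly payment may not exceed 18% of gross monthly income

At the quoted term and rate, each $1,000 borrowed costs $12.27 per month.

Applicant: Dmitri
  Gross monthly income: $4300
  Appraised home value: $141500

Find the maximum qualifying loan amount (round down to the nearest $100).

Payment cap: 18% × $4,300 = $774/month.
At $12.27 per $1,000, that supports 774/12.27 × 1,000 ≈ $63,080 → $63,000.
LTV cap: 75% × $141,500 = $106,125 → $106,100.
Binding constraint: payment-to-income.

$63,000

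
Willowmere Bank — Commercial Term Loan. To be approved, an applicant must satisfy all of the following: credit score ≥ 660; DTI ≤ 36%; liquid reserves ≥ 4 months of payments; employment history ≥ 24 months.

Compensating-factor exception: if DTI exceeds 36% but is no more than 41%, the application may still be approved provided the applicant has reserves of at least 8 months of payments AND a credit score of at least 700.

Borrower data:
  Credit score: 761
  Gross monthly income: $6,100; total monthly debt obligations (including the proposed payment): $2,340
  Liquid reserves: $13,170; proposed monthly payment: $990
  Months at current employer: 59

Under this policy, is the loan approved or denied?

Approved

Credit score 761 ≥ 660 (meets base)
DTI = 2,340/6,100 = 38.4% > 36% — standard DTI limit exceeded.
Reserves: 13,170 ÷ 990 = 13.3 months (meets 4-month minimum)
Employment 59 ≥ 24 months
DTI 38.4% is within the 36%–41% exception band; checking compensating factors.
Reserves 13.3 ≥ 8 months; credit score 761 ≥ 700.
Both override conditions satisfied; DTI exception granted.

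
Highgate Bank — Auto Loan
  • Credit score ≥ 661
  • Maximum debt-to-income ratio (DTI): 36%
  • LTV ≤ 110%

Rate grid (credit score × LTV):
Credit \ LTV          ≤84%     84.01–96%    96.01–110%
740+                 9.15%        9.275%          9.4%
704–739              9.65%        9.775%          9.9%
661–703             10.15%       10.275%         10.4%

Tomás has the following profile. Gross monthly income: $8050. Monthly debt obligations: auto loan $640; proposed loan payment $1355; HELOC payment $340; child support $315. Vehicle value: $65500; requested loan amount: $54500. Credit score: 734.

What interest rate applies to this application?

Credit score 734 ≥ 661; Total monthly debts = (640 + 1,355 + 340 + 315) = 2,650. DTI: 2,650 ÷ 8,050 = 32.9%, within the 36% cap
Loan-to-value = 54,500/65,500 = 83.2% — pass (110% max)
Score 734 is in the 704–739 band; LTV 83.2% is in the ≤84% band → 9.65%.

9.65%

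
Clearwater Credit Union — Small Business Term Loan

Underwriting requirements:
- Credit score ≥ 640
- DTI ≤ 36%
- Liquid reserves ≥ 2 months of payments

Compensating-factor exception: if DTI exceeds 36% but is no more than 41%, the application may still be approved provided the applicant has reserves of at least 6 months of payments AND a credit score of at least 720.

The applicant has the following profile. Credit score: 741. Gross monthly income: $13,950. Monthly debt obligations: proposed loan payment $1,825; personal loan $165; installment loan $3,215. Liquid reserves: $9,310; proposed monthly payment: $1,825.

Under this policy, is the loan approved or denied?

Credit score 741 ≥ 640 (meets base)
Total debts = (1,825 + 165 + 3,215) = 5,205. DTI: 5,205 ÷ 13,950 = 37.3%, over the 36% base limit.
Liquid reserves cover 9,310/1,825 = 5.1 months — ≥ 2 required
DTI 37.3% is within the 36%–41% exception band; checking compensating factors.
Override check — reserves: 5.1 mo (short of 6); score: 741 (ok).
Compensating-factor requirement not fully met.

Denied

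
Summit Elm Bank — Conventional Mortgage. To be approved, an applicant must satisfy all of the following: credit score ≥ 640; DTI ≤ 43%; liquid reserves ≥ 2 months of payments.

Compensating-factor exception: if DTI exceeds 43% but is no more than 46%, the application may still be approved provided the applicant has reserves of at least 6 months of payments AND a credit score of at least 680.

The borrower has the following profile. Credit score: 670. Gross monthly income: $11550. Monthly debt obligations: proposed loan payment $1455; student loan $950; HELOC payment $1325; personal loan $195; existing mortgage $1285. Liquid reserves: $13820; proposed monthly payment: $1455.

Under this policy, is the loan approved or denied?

Credit score 670 ≥ 640 (meets base)
Total debts = (1,455 + 950 + 1,325 + 195 + 1,285) = 5,210. DTI = 5,210/11,550 = 45.1% > 43% — standard DTI limit exceeded.
Reserves = 13,820/1,455 = 9.5 months ≥ 2
DTI 45.1% is within the 43%–46% exception band; checking compensating factors.
Reserves 9.5 ≥ 6 months; credit score 670 < 680.
Override conditions not both satisfied; exception does not apply.

Denied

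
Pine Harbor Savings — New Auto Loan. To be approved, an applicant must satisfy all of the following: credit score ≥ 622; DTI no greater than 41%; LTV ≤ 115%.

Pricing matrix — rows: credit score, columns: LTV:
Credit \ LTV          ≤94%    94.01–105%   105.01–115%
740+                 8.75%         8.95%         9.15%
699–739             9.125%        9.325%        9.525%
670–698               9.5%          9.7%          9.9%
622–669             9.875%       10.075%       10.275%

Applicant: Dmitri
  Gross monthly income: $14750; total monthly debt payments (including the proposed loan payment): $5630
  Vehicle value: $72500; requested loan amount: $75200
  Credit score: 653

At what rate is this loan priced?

Credit score 653 ≥ 622; DTI: 5,630 ÷ 14,750 = 38.2%, within the 41% cap
LTV: 75,200 ÷ 72,500 = 103.7%, within 115% cap
Credit 653 → row 622–669; LTV 103.7% → column 94.01–105%. Grid cell → 10.075%.

10.075%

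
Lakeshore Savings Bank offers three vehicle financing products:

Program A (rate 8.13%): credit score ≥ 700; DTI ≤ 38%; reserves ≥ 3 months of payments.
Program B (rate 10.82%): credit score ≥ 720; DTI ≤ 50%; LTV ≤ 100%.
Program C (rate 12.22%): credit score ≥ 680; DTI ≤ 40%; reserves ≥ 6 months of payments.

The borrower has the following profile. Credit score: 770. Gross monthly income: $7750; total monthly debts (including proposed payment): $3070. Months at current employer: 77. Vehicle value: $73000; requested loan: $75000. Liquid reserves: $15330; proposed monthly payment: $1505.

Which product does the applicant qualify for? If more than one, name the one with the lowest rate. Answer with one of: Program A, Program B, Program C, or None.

Program C

DTI = 3,070/7,750 = 39.6%.
LTV = 75,000/73,000 = 102.7%.
Reserves = 15,330/1,505 = 10.2 months.
Program A: score 770 ≥ 700; DTI 39.6% > 38%; reserves 10.2 ≥ 3 mo → does not qualify.
Program B: score 770 ≥ 720; DTI 39.6% ≤ 50%; LTV 102.7% > 100% → does not qualify.
Program C: score 770 ≥ 680; DTI 39.6% ≤ 40%; reserves 10.2 ≥ 6 mo → qualifies.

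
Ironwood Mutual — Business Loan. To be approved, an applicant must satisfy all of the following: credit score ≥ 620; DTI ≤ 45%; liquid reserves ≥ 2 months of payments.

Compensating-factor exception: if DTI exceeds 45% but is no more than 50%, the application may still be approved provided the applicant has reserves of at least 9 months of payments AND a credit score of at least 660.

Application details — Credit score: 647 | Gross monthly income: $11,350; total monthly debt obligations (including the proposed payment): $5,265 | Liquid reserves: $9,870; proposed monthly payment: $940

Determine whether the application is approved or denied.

Denied

Credit score 647 ≥ 620 (meets base)
DTI = 5,265/11,350 = 46.4% > 45% — standard DTI limit exceeded.
Liquid reserves cover 9,870/940 = 10.5 months — ≥ 2 required
46.4% falls in the override range (45%–50%), so the compensating-factor test applies.
Reserves 10.5 ≥ 9 months; credit score 647 < 660.
Compensating-factor requirement not fully met.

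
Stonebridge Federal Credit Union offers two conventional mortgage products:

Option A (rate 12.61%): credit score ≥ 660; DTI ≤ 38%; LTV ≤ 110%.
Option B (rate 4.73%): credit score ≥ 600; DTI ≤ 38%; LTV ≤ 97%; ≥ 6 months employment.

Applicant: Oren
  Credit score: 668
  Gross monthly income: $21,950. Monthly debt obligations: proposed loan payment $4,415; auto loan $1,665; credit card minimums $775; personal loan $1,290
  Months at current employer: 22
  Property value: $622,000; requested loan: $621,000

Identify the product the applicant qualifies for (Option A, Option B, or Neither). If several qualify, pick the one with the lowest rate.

Option A

Total debts = (4,415 + 1,665 + 775 + 1,290) = 8,145; DTI = 8,145/21,950 = 37.1%.
LTV = 621,000/622,000 = 99.8%.
Option A: score 668 ≥ 660; DTI 37.1% ≤ 38%; LTV 99.8% ≤ 110% → qualifies.
Option B: score 668 ≥ 600; DTI 37.1% ≤ 38%; LTV 99.8% > 97%; employment 22 ≥ 6 mo → does not qualify.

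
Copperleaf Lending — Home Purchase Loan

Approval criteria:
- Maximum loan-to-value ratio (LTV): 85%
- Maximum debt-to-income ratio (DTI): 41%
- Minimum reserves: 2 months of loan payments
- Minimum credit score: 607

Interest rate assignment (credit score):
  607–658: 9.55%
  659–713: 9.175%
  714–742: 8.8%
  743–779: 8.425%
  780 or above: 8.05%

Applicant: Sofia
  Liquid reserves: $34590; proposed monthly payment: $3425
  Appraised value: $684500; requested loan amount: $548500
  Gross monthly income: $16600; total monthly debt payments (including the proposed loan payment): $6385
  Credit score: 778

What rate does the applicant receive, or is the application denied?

Approved at 8.425%

Credit score 778 ≥ 607 (meets minimum)
Debt-to-income = 6,385/16,600 = 38.5% — meets 41% limit
LTV: 548,500 ÷ 684,500 = 80.1%, within 85% cap
Reserves = 34,590/3,425 = 10.1 months ≥ 2
All requirements met. Score 778 falls in the 743–779 tier → 8.425%.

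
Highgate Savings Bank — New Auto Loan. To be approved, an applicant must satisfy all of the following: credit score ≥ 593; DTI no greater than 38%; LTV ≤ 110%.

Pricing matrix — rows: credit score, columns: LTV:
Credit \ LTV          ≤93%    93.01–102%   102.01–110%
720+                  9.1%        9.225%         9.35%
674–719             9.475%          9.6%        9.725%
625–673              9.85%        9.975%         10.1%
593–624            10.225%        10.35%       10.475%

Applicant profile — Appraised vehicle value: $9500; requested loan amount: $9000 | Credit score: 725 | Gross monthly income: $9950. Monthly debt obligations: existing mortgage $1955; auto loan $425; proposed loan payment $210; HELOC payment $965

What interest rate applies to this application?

9.225%

Credit score 725 ≥ 593; Total monthly debts = (1,955 + 425 + 210 + 965) = 3,555. DTI: 3,555 ÷ 9,950 = 35.7%, within the 38% cap
LTV = 9,000/9,500 = 94.7% ≤ 110%
Score 725 is in the 720+ band; LTV 94.7% is in the 93.01–102% band → 9.225%.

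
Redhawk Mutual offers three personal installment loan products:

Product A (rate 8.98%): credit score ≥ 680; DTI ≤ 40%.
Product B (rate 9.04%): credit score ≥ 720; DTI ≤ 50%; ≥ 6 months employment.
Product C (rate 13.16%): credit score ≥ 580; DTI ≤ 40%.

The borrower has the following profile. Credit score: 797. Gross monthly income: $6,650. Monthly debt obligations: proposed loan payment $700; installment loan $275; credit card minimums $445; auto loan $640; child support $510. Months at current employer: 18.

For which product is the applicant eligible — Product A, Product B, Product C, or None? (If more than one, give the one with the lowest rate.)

Product A

Total debts = (700 + 275 + 445 + 640 + 510) = 2,570; DTI = 2,570/6,650 = 38.6%.
Product A: score 797 ≥ 680; DTI 38.6% ≤ 40% → qualifies.
Product B: score 797 ≥ 720; DTI 38.6% ≤ 50%; employment 18 ≥ 6 mo → qualifies.
Product C: score 797 ≥ 580; DTI 38.6% ≤ 40% → qualifies.
Qualifying: Product A, Product B, Product C. Lowest rate is 8.98% → Product A.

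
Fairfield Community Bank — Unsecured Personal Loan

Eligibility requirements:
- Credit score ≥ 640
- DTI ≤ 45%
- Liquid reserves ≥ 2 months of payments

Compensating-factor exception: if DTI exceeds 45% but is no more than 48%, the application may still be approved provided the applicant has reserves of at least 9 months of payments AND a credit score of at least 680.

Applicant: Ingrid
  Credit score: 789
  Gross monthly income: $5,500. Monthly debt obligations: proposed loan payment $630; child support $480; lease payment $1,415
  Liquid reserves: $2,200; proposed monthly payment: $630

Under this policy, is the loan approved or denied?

Denied

Credit score 789 ≥ 640 (meets base)
Total debts = (630 + 480 + 1,415) = 2,525. DTI: 2,525 ÷ 5,500 = 45.9%, over the 45% base limit.
Reserves: 2,200 ÷ 630 = 3.5 months (meets 2-month minimum)
DTI 45.9% is within the 45%–48% exception band; checking compensating factors.
Override check — reserves: 3.5 mo (short of 9); score: 789 (ok).
Override conditions not both satisfied; exception does not apply.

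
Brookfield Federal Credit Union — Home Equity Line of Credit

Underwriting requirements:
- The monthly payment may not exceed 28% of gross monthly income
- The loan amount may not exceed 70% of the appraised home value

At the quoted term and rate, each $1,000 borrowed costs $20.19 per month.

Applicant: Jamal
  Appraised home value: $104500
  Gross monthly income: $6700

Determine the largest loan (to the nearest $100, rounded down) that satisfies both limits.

Payment cap: 28% × $6,700 = $1,876/month.
At $20.19 per $1,000, that supports 1,876/20.19 × 1,000 ≈ $92,917 → $92,900.
LTV cap: 70% × $104,500 = $73,150 → $73,100.
Binding constraint: loan-to-value.

$73,100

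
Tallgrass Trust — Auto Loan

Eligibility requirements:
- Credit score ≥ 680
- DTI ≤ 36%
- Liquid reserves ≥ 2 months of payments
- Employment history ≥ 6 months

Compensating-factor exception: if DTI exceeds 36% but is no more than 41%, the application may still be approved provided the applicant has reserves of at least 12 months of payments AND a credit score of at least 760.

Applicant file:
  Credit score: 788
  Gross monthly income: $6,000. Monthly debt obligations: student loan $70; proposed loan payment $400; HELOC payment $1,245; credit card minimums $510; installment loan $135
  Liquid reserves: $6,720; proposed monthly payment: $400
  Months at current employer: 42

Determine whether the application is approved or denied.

Approved

Credit score 788 ≥ 680 (meets base)
Total debts = (70 + 400 + 1,245 + 510 + 135) = 2,360. DTI: 2,360 ÷ 6,000 = 39.3%, over the 36% base limit.
Reserves = 6,720/400 = 16.8 months ≥ 2
Employment 42 ≥ 6 months
DTI 39.3% is within the 36%–41% exception band; checking compensating factors.
Override check — reserves: 16.8 mo (ok); score: 788 (ok).
Both override conditions satisfied; DTI exception granted.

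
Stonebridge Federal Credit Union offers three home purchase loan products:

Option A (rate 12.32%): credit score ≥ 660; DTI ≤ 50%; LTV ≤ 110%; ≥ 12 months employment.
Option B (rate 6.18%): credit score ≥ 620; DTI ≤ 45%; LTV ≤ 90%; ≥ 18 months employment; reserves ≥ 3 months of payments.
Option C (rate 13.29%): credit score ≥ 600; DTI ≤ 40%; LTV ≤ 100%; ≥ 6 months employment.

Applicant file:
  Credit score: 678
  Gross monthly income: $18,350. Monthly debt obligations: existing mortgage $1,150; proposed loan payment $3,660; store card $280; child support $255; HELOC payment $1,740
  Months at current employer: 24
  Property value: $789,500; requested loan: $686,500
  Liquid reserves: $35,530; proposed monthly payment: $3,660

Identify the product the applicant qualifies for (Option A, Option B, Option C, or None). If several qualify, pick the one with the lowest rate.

Option B

Total debts = (1,150 + 3,660 + 280 + 255 + 1,740) = 7,085; DTI = 7,085/18,350 = 38.6%.
LTV = 686,500/789,500 = 87%.
Reserves = 35,530/3,660 = 9.7 months.
Option A: score 678 ≥ 660; DTI 38.6% ≤ 50%; LTV 87% ≤ 110%; employment 24 ≥ 12 mo → qualifies.
Option B: score 678 ≥ 620; DTI 38.6% ≤ 45%; LTV 87% ≤ 90%; employment 24 ≥ 18 mo; reserves 9.7 ≥ 3 mo → qualifies.
Option C: score 678 ≥ 600; DTI 38.6% ≤ 40%; LTV 87% ≤ 100%; employment 24 ≥ 6 mo → qualifies.
Qualifying: Option A, Option B, Option C. Lowest rate is 6.18% → Option B.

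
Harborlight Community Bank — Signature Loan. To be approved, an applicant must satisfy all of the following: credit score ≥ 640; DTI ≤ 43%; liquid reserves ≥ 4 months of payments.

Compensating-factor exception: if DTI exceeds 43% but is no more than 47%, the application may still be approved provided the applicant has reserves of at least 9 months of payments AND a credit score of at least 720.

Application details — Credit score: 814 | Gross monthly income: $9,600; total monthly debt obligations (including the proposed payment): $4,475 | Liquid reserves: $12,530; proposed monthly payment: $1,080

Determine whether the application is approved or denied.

Credit score 814 ≥ 640 (meets base)
DTI = 4,475/9,600 = 46.6% > 43% — standard DTI limit exceeded.
Reserves = 12,530/1,080 = 11.6 months ≥ 4
46.6% falls in the override range (43%–47%), so the compensating-factor test applies.
Override check — reserves: 11.6 mo (ok); score: 814 (ok).
Both compensating conditions met → exception applies.

Approved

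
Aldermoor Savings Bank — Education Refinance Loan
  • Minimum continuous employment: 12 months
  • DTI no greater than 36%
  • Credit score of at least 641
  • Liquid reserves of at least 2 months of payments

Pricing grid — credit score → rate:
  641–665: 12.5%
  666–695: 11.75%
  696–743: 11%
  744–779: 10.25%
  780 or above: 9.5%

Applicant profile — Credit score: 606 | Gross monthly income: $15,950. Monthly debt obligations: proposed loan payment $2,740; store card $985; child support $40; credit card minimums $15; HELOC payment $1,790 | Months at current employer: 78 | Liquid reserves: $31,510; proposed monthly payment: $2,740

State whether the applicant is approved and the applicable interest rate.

Denied

Credit score 606 < 641 (below minimum)
Liquid reserves cover 31,510/2,740 = 11.5 months — ≥ 2 required
Employment 78 ≥ 12 months
Total monthly debts = (2,740 + 985 + 40 + 15 + 1,790) = 5,570. DTI: 5,570 ÷ 15,950 = 34.9%, within the 36% cap
Not all requirements met → denied.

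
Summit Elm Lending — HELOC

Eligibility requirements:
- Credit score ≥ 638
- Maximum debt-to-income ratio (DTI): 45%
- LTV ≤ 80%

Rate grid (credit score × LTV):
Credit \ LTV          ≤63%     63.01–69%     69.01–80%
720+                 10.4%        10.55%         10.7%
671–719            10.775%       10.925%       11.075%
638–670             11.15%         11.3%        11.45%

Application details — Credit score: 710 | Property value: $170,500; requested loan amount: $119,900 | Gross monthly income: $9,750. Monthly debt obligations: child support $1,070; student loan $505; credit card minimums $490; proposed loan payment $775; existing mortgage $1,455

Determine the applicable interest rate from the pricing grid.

11.075%

Credit score 710 ≥ 638; Total monthly debts = (1,070 + 505 + 490 + 775 + 1,455) = 4,295. DTI: 4,295 ÷ 9,750 = 44.1%, within the 45% cap
LTV: 119,900 ÷ 170,500 = 70.3%, within 80% cap
Score 710 is in the 671–719 band; LTV 70.3% is in the 69.01–80% band → 11.075%.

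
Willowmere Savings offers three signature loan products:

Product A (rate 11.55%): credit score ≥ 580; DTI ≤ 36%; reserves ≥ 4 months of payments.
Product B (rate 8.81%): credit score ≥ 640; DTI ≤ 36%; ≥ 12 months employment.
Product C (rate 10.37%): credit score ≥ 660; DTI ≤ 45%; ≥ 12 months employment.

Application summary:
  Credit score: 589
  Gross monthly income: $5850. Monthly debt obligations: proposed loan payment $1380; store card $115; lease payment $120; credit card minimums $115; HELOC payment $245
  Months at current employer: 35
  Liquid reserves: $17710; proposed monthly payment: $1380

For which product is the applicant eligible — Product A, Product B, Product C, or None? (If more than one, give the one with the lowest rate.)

Total debts = (1,380 + 115 + 120 + 115 + 245) = 1,975; DTI = 1,975/5,850 = 33.8%.
Reserves = 17,710/1,380 = 12.8 months.
Product A: score 589 ≥ 580; DTI 33.8% ≤ 36%; reserves 12.8 ≥ 4 mo → qualifies.
Product B: score 589 < 640; DTI 33.8% ≤ 36%; employment 35 ≥ 12 mo → does not qualify.
Product C: score 589 < 660; DTI 33.8% ≤ 45%; employment 35 ≥ 12 mo → does not qualify.

Product A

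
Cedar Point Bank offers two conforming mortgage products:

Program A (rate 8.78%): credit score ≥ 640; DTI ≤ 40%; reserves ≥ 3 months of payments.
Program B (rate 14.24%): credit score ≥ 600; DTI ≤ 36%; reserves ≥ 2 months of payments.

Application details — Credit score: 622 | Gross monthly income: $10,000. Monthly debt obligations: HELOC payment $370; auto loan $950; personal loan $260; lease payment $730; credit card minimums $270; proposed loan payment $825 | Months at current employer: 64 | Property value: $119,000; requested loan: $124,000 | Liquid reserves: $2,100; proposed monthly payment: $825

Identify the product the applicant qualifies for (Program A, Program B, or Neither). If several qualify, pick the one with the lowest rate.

Total debts = (370 + 950 + 260 + 730 + 270 + 825) = 3,405; DTI = 3,405/10,000 = 34%.
LTV = 124,000/119,000 = 104.2%.
Reserves = 2,100/825 = 2.5 months.
Program A: score 622 < 640; DTI 34% ≤ 40%; reserves 2.5 < 3 mo → does not qualify.
Program B: score 622 ≥ 600; DTI 34% ≤ 36%; reserves 2.5 ≥ 2 mo → qualifies.

Program B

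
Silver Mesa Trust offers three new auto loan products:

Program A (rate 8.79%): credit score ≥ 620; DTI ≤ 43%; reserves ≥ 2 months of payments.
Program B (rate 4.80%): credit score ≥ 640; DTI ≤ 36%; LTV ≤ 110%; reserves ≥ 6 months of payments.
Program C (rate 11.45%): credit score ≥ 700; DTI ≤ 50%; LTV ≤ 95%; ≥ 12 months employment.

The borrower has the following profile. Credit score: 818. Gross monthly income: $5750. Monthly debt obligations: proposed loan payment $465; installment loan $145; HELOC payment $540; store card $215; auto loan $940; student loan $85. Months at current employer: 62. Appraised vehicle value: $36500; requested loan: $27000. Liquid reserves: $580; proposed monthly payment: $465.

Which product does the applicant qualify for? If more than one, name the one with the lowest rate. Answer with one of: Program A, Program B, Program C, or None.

Total debts = (465 + 145 + 540 + 215 + 940 + 85) = 2,390; DTI = 2,390/5,750 = 41.6%.
LTV = 27,000/36,500 = 74%.
Reserves = 580/465 = 1.2 months.
Program A: score 818 ≥ 620; DTI 41.6% ≤ 43%; reserves 1.2 < 2 mo → does not qualify.
Program B: score 818 ≥ 640; DTI 41.6% > 36%; LTV 74% ≤ 110%; reserves 1.2 < 6 mo → does not qualify.
Program C: score 818 ≥ 700; DTI 41.6% ≤ 50%; LTV 74% ≤ 95%; employment 62 ≥ 12 mo → qualifies.

Program C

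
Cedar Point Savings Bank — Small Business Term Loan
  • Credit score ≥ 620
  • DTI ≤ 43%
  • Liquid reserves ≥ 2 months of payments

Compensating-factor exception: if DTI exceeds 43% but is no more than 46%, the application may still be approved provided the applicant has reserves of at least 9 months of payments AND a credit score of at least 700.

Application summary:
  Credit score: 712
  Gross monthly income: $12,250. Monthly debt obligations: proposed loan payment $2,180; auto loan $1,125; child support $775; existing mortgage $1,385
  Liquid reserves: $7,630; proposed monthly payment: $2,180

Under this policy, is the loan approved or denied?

Denied

Credit score 712 ≥ 620 (meets base)
Total debts = (2,180 + 1,125 + 775 + 1,385) = 5,465. DTI = 5,465/12,250 = 44.6% > 43% — standard DTI limit exceeded.
Liquid reserves cover 7,630/2,180 = 3.5 months — ≥ 2 required
44.6% falls in the override range (43%–46%), so the compensating-factor test applies.
Override check — reserves: 3.5 mo (short of 9); score: 712 (ok).
Override conditions not both satisfied; exception does not apply.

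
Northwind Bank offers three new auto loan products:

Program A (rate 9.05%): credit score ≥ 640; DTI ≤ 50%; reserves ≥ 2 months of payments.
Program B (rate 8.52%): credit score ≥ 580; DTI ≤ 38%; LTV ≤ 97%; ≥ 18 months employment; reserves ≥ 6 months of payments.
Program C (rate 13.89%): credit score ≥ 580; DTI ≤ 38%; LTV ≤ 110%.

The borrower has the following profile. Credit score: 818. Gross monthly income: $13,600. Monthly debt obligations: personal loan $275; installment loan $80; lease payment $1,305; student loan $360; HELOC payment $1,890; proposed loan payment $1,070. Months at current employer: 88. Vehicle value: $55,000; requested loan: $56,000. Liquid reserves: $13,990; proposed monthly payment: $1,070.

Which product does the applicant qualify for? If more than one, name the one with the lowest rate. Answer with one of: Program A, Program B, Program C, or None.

Program A

Total debts = (275 + 80 + 1,305 + 360 + 1,890 + 1,070) = 4,980; DTI = 4,980/13,600 = 36.6%.
LTV = 56,000/55,000 = 101.8%.
Reserves = 13,990/1,070 = 13.1 months.
Program A: score 818 ≥ 640; DTI 36.6% ≤ 50%; reserves 13.1 ≥ 2 mo → qualifies.
Program B: score 818 ≥ 580; DTI 36.6% ≤ 38%; LTV 101.8% > 97%; employment 88 ≥ 18 mo; reserves 13.1 ≥ 6 mo → does not qualify.
Program C: score 818 ≥ 580; DTI 36.6% ≤ 38%; LTV 101.8% ≤ 110% → qualifies.
Qualifying: Program A, Program C. Lowest rate is 9.05% → Program A.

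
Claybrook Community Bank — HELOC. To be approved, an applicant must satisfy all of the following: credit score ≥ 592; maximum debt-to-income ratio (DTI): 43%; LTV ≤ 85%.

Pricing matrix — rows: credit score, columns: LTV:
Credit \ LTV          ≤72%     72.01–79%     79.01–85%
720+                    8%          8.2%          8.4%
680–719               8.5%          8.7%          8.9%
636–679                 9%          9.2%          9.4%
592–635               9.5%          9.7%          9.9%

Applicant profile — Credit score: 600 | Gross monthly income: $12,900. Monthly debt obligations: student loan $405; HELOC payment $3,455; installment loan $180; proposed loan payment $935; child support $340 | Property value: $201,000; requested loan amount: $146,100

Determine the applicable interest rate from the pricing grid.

9.7%

Credit score 600 ≥ 592; Total monthly debts = (405 + 3,455 + 180 + 935 + 340) = 5,315. DTI: 5,315 ÷ 12,900 = 41.2%, within the 43% cap
LTV = 146,100/201,000 = 72.7% ≤ 85%
Score 600 is in the 592–635 band; LTV 72.7% is in the 72.01–79% band → 9.7%.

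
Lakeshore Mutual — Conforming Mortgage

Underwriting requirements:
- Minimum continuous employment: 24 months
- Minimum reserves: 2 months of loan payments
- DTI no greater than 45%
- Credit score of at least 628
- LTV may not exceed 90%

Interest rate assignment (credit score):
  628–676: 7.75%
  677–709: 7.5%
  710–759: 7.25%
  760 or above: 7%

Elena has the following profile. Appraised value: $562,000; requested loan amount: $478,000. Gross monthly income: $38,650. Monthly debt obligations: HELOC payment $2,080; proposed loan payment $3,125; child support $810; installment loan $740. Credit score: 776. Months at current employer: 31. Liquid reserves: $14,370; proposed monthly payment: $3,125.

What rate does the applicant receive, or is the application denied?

Credit score 776 ≥ 628 (meets minimum)
Total monthly debts = (2,080 + 3,125 + 810 + 740) = 6,755. DTI: 6,755 ÷ 38,650 = 17.5%, within the 45% cap
Employment 31 ≥ 24 months
Reserves = 14,370/3,125 = 4.6 months ≥ 2
Loan-to-value = 478,000/562,000 = 85.1% — pass (90% max)
All requirements met. Score 776 falls in the 760 or above tier → 7%.

Approved at 7%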